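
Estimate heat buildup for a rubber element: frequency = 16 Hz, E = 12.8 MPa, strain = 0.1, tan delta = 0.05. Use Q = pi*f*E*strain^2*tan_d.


Q = pi * f * E * strain^2 * tan_d
= pi * 16 * 12.8 * 0.1^2 * 0.05
= pi * 16 * 12.8 * 0.0100 * 0.05
= 0.3217

Q = 0.3217


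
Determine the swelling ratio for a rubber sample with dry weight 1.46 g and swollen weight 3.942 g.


Q = W_swollen / W_dry
Q = 3.942 / 1.46
Q = 2.7

Q = 2.7


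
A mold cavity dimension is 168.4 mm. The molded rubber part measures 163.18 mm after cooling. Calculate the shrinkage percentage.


Shrinkage = (mold - part) / mold * 100
= (168.4 - 163.18) / 168.4 * 100
= 5.22 / 168.4 * 100
= 3.1%

3.1%


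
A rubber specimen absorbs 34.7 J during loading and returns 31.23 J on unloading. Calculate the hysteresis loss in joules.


Hysteresis loss = loading - unloading
= 34.7 - 31.23
= 3.47 J

3.47 J


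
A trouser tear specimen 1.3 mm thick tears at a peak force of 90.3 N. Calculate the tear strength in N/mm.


Tear strength = force / thickness
= 90.3 / 1.3
= 69.46 N/mm

69.46 N/mm


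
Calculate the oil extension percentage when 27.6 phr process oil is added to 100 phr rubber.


Oil % = oil / (100 + oil) * 100
= 27.6 / (100 + 27.6) * 100
= 27.6 / 127.6 * 100
= 21.63%

21.63%


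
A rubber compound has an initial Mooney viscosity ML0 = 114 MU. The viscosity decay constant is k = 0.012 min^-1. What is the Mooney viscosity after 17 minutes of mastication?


ML = ML0 * exp(-k * t)
ML = 114 * exp(-0.012 * 17)
ML = 114 * 0.8155
ML = 92.96 MU

92.96 MU


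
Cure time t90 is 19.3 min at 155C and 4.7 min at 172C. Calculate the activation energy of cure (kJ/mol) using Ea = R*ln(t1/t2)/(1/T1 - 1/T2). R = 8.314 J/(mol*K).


T1 = 428.15 K, T2 = 445.15 K
1/T1 - 1/T2 = 8.9196e-05
ln(t1/t2) = ln(19.3/4.7) = 1.4125
Ea = 8.314 * 1.4125 / 8.9196e-05 = 131663.3725 J/mol
Ea = 131.66 kJ/mol

131.66 kJ/mol


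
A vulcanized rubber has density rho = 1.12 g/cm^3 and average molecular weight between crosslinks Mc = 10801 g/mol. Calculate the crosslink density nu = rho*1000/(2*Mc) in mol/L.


nu = rho * 1000 / (2 * Mc)
nu = 1.12 * 1000 / (2 * 10801)
nu = 1120.0 / 21602
nu = 0.0518 mol/L

0.0518 mol/L


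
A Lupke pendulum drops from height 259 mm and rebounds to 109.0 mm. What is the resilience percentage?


Resilience = h_rebound / h_drop * 100
= 109.0 / 259 * 100
= 42.1%

42.1%


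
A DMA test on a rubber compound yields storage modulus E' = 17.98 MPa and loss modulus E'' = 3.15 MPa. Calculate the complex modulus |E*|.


|E*| = sqrt(E'^2 + E''^2)
= sqrt(17.98^2 + 3.15^2)
= sqrt(323.2804 + 9.9225)
= 18.254 MPa

18.254 MPa


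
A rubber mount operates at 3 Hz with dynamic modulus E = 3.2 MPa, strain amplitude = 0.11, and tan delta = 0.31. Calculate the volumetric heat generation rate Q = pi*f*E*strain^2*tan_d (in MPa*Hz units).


Q = pi * f * E * strain^2 * tan_d
= pi * 3 * 3.2 * 0.11^2 * 0.31
= pi * 3 * 3.2 * 0.0121 * 0.31
= 0.1131

Q = 0.1131


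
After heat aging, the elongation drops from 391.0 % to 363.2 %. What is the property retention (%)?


Retention = aged / original * 100
= 363.2 / 391.0 * 100
= 92.9%

92.9%


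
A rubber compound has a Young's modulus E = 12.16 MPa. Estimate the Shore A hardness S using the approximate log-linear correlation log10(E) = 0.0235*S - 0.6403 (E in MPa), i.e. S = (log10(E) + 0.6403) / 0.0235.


log10(E) = 0.0235*S - 0.6403  =>  S = (log10(E) + 0.6403) / 0.0235
log10(12.16) = 1.084934
S = (1.084934 + 0.6403) / 0.0235 = 1.725234 / 0.0235
S = 73.4

Shore A = 73.4


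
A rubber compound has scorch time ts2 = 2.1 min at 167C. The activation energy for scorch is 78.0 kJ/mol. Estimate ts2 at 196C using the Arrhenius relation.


Convert temperatures: T1 = 167 + 273.15 = 440.15 K, T2 = 196 + 273.15 = 469.15 K
ts2_new = 2.1 * exp(78000 / 8.314 * (1/469.15 - 1/440.15))
1/T2 - 1/T1 = -1.4044e-04
ts2_new = 0.56 min

0.56 min


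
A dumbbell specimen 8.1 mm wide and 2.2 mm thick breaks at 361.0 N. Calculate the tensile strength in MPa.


Area = width * thickness = 8.1 * 2.2 = 17.82 mm^2
TS = force / area = 361.0 / 17.82 = 20.26 MPa

20.26 MPa


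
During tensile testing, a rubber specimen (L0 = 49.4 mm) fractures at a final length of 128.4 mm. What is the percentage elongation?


Elongation = (Lf - L0) / L0 * 100
= (128.4 - 49.4) / 49.4 * 100
= 79.0 / 49.4 * 100
= 159.9%

159.9%


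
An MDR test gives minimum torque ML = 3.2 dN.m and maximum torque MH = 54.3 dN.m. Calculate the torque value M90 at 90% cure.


M90 = ML + 0.9 * (MH - ML)
M90 = 3.2 + 0.9 * (54.3 - 3.2)
M90 = 3.2 + 0.9 * 51.1
M90 = 49.19 dN.m

49.19 dN.m


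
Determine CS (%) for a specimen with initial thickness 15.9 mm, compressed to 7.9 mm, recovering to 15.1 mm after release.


CS = (t0 - recovered) / (t0 - ts) * 100
= (15.9 - 15.1) / (15.9 - 7.9) * 100
= 0.8 / 8.0 * 100
= 10.0%

10.0%


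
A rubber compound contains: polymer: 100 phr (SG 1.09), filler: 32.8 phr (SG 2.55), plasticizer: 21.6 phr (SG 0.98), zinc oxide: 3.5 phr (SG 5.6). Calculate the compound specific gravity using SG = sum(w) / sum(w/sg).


Sum of weights = 157.9
Volume contributions:
  polymer: 100/1.09 = 91.7431
  filler: 32.8/2.55 = 12.8627
  plasticizer: 21.6/0.98 = 22.0408
  zinc oxide: 3.5/5.6 = 0.6250
Sum of volumes = 127.2717
SG = 157.9 / 127.2717 = 1.241

SG = 1.241


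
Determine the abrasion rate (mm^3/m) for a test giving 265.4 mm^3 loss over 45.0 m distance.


Rate = volume_loss / distance
= 265.4 / 45.0
= 5.898 mm^3/m

5.898 mm^3/m


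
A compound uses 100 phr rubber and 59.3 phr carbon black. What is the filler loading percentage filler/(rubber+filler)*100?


Filler % = filler / (rubber + filler) * 100
= 59.3 / (100 + 59.3) * 100
= 59.3 / 159.3 * 100
= 37.23%

37.23%


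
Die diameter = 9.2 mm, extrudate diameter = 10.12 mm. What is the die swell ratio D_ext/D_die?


Die swell ratio = D_extrudate / D_die
= 10.12 / 9.2
= 1.1

Die swell = 1.1


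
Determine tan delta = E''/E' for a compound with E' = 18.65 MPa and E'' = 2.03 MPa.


tan delta = E'' / E'
= 2.03 / 18.65
= 0.1088

tan delta = 0.1088


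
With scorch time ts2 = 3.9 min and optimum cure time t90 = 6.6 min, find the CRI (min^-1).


CRI = 100 / (t90 - ts2)
= 100 / (6.6 - 3.9)
= 100 / 2.7
= 37.04 min^-1

37.04 min^-1


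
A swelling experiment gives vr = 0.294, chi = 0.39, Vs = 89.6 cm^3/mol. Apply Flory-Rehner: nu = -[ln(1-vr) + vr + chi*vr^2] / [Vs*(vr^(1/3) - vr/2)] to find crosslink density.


ln(1 - vr) = ln(1 - 0.294) = -0.3481
Numerator = -((-0.3481) + 0.294 + 0.39 * 0.294^2) = 0.0204
Denominator = 89.6 * (0.294^(1/3) - 0.294/2) = 46.4074
nu = 0.0204 / 46.4074 = 4.4023e-04 mol/cm^3

4.4023e-04 mol/cm^3


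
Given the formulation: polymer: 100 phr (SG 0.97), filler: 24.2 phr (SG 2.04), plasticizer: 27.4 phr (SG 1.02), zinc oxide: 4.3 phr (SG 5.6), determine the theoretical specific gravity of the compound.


Sum of weights = 155.9
Volume contributions:
  polymer: 100/0.97 = 103.0928
  filler: 24.2/2.04 = 11.8627
  plasticizer: 27.4/1.02 = 26.8627
  zinc oxide: 4.3/5.6 = 0.7679
Sum of volumes = 142.5861
SG = 155.9 / 142.5861 = 1.093

SG = 1.093


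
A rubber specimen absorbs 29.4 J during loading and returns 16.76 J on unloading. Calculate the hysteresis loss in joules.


Hysteresis loss = loading - unloading
= 29.4 - 16.76
= 12.64 J

12.64 J


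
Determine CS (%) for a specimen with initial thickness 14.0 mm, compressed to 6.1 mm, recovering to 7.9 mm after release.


CS = (t0 - recovered) / (t0 - ts) * 100
= (14.0 - 7.9) / (14.0 - 6.1) * 100
= 6.1 / 7.9 * 100
= 77.2%

77.2%


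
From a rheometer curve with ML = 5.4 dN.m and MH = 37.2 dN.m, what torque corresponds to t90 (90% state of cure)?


M90 = ML + 0.9 * (MH - ML)
M90 = 5.4 + 0.9 * (37.2 - 5.4)
M90 = 5.4 + 0.9 * 31.8
M90 = 34.02 dN.m

34.02 dN.m


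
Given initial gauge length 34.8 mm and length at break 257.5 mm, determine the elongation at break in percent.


Elongation = (Lf - L0) / L0 * 100
= (257.5 - 34.8) / 34.8 * 100
= 222.7 / 34.8 * 100
= 639.9%

639.9%


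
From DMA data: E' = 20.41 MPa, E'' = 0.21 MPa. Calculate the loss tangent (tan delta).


tan delta = E'' / E'
= 0.21 / 20.41
= 0.0103

tan delta = 0.0103


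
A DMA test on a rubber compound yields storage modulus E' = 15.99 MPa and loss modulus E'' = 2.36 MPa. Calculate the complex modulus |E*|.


|E*| = sqrt(E'^2 + E''^2)
= sqrt(15.99^2 + 2.36^2)
= sqrt(255.6801 + 5.5696)
= 16.163 MPa

16.163 MPa


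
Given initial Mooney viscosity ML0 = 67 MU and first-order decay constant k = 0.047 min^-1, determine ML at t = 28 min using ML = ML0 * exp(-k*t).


ML = ML0 * exp(-k * t)
ML = 67 * exp(-0.047 * 28)
ML = 67 * 0.2682
ML = 17.97 MU

17.97 MU


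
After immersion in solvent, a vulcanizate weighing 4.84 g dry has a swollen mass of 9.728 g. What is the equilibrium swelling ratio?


Q = W_swollen / W_dry
Q = 9.728 / 4.84
Q = 2.01

Q = 2.01


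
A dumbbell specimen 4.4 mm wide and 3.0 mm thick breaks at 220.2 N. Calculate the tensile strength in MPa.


Area = width * thickness = 4.4 * 3.0 = 13.2 mm^2
TS = force / area = 220.2 / 13.2 = 16.68 MPa

16.68 MPa


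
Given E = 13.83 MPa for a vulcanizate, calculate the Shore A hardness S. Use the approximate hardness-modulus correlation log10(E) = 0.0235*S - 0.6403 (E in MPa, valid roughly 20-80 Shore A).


log10(E) = 0.0235*S - 0.6403  =>  S = (log10(E) + 0.6403) / 0.0235
log10(13.83) = 1.140822
S = (1.140822 + 0.6403) / 0.0235 = 1.781122 / 0.0235
S = 75.8

Shore A = 75.8


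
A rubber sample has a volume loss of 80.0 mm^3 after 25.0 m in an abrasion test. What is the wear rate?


Rate = volume_loss / distance
= 80.0 / 25.0
= 3.2 mm^3/m

3.2 mm^3/m


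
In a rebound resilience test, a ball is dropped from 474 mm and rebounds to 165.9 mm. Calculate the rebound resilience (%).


Resilience = h_rebound / h_drop * 100
= 165.9 / 474 * 100
= 35.0%

35.0%


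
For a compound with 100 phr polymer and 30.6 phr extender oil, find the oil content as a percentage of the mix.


Oil % = oil / (100 + oil) * 100
= 30.6 / (100 + 30.6) * 100
= 30.6 / 130.6 * 100
= 23.43%

23.43%


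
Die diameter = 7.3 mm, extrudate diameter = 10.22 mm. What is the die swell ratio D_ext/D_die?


Die swell ratio = D_extrudate / D_die
= 10.22 / 7.3
= 1.4

Die swell = 1.4


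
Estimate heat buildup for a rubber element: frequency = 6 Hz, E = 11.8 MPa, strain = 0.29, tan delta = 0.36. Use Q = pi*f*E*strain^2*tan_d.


Q = pi * f * E * strain^2 * tan_d
= pi * 6 * 11.8 * 0.29^2 * 0.36
= pi * 6 * 11.8 * 0.0841 * 0.36
= 6.7341

Q = 6.7341


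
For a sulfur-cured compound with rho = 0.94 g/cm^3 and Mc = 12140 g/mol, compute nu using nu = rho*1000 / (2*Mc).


nu = rho * 1000 / (2 * Mc)
nu = 0.94 * 1000 / (2 * 12140)
nu = 940.0 / 24280
nu = 0.0387 mol/L

0.0387 mol/L


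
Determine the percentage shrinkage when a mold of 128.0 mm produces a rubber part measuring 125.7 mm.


Shrinkage = (mold - part) / mold * 100
= (128.0 - 125.7) / 128.0 * 100
= 2.3 / 128.0 * 100
= 1.8%

1.8%


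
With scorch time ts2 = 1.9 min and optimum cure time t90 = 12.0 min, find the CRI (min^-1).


CRI = 100 / (t90 - ts2)
= 100 / (12.0 - 1.9)
= 100 / 10.1
= 9.9 min^-1

9.9 min^-1


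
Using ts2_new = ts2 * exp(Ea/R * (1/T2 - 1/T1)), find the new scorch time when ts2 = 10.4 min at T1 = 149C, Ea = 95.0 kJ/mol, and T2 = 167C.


Convert temperatures: T1 = 149 + 273.15 = 422.15 K, T2 = 167 + 273.15 = 440.15 K
ts2_new = 10.4 * exp(95000 / 8.314 * (1/440.15 - 1/422.15))
1/T2 - 1/T1 = -9.6874e-05
ts2_new = 3.44 min

3.44 min


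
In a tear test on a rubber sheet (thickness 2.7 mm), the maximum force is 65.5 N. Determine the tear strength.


Tear strength = force / thickness
= 65.5 / 2.7
= 24.26 N/mm

24.26 N/mm


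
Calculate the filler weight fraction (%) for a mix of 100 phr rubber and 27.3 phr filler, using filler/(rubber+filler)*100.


Filler % = filler / (rubber + filler) * 100
= 27.3 / (100 + 27.3) * 100
= 27.3 / 127.3 * 100
= 21.45%

21.45%


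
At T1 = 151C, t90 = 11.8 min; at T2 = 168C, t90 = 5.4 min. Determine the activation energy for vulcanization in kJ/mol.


T1 = 424.15 K, T2 = 441.15 K
1/T1 - 1/T2 = 9.0854e-05
ln(t1/t2) = ln(11.8/5.4) = 0.7817
Ea = 8.314 * 0.7817 / 9.0854e-05 = 71533.1396 J/mol
Ea = 71.53 kJ/mol

71.53 kJ/mol


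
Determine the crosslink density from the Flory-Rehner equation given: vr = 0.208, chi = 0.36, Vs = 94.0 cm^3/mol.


ln(1 - vr) = ln(1 - 0.208) = -0.2332
Numerator = -((-0.2332) + 0.208 + 0.36 * 0.208^2) = 0.0096
Denominator = 94.0 * (0.208^(1/3) - 0.208/2) = 45.9189
nu = 0.0096 / 45.9189 = 2.0947e-04 mol/cm^3

2.0947e-04 mol/cm^3


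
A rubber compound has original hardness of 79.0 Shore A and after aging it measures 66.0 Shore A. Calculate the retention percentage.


Retention = aged / original * 100
= 66.0 / 79.0 * 100
= 83.5%

83.5%


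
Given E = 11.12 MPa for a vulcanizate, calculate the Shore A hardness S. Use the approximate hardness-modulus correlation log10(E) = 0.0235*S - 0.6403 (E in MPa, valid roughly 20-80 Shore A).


log10(E) = 0.0235*S - 0.6403  =>  S = (log10(E) + 0.6403) / 0.0235
log10(11.12) = 1.046105
S = (1.046105 + 0.6403) / 0.0235 = 1.686405 / 0.0235
S = 71.8

Shore A = 71.8


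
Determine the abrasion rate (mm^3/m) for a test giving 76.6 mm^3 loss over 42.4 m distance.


Rate = volume_loss / distance
= 76.6 / 42.4
= 1.807 mm^3/m

1.807 mm^3/m


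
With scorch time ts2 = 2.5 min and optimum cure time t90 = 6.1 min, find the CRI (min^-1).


CRI = 100 / (t90 - ts2)
= 100 / (6.1 - 2.5)
= 100 / 3.6
= 27.78 min^-1

27.78 min^-1


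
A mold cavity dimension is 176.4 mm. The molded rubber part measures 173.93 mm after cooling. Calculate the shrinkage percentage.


Shrinkage = (mold - part) / mold * 100
= (176.4 - 173.93) / 176.4 * 100
= 2.47 / 176.4 * 100
= 1.4%

1.4%


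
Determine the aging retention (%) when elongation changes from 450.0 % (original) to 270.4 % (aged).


Retention = aged / original * 100
= 270.4 / 450.0 * 100
= 60.1%

60.1%


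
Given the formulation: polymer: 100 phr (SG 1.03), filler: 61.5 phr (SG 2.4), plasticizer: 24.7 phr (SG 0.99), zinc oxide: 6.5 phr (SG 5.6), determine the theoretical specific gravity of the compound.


Sum of weights = 192.7
Volume contributions:
  polymer: 100/1.03 = 97.0874
  filler: 61.5/2.4 = 25.6250
  plasticizer: 24.7/0.99 = 24.9495
  zinc oxide: 6.5/5.6 = 1.1607
Sum of volumes = 148.8226
SG = 192.7 / 148.8226 = 1.295

SG = 1.295


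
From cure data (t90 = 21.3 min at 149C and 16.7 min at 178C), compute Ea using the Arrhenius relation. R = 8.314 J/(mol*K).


T1 = 422.15 K, T2 = 451.15 K
1/T1 - 1/T2 = 1.5227e-04
ln(t1/t2) = ln(21.3/16.7) = 0.2433
Ea = 8.314 * 0.2433 / 1.5227e-04 = 13284.3083 J/mol
Ea = 13.28 kJ/mol

13.28 kJ/mol


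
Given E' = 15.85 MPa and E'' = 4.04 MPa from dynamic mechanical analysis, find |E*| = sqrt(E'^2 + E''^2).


|E*| = sqrt(E'^2 + E''^2)
= sqrt(15.85^2 + 4.04^2)
= sqrt(251.2225 + 16.3216)
= 16.357 MPa

16.357 MPa


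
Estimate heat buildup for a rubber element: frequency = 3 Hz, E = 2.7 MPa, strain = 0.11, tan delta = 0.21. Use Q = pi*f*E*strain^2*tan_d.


Q = pi * f * E * strain^2 * tan_d
= pi * 3 * 2.7 * 0.11^2 * 0.21
= pi * 3 * 2.7 * 0.0121 * 0.21
= 0.0647

Q = 0.0647


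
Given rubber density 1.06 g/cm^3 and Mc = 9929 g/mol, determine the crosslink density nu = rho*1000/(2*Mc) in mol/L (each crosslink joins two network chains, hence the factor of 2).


nu = rho * 1000 / (2 * Mc)
nu = 1.06 * 1000 / (2 * 9929)
nu = 1060.0 / 19858
nu = 0.0534 mol/L

0.0534 mol/L


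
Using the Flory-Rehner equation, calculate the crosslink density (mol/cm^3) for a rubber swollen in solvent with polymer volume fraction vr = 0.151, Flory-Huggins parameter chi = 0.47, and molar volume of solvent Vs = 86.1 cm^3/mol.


ln(1 - vr) = ln(1 - 0.151) = -0.1637
Numerator = -((-0.1637) + 0.151 + 0.47 * 0.151^2) = 0.0020
Denominator = 86.1 * (0.151^(1/3) - 0.151/2) = 39.3483
nu = 0.0020 / 39.3483 = 5.0310e-05 mol/cm^3

5.0310e-05 mol/cm^3


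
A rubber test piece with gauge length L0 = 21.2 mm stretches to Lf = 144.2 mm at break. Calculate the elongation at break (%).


Elongation = (Lf - L0) / L0 * 100
= (144.2 - 21.2) / 21.2 * 100
= 123.0 / 21.2 * 100
= 580.2%

580.2%


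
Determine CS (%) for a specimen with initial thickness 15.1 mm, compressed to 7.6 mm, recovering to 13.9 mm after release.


CS = (t0 - recovered) / (t0 - ts) * 100
= (15.1 - 13.9) / (15.1 - 7.6) * 100
= 1.2 / 7.5 * 100
= 16.0%

16.0%


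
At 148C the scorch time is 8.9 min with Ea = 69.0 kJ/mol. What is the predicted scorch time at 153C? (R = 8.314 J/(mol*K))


Convert temperatures: T1 = 148 + 273.15 = 421.15 K, T2 = 153 + 273.15 = 426.15 K
ts2_new = 8.9 * exp(69000 / 8.314 * (1/426.15 - 1/421.15))
1/T2 - 1/T1 = -2.7859e-05
ts2_new = 7.06 min

7.06 min


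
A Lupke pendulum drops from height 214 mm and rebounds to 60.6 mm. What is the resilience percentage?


Resilience = h_rebound / h_drop * 100
= 60.6 / 214 * 100
= 28.3%

28.3%


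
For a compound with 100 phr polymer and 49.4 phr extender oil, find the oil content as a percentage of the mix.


Oil % = oil / (100 + oil) * 100
= 49.4 / (100 + 49.4) * 100
= 49.4 / 149.4 * 100
= 33.07%

33.07%


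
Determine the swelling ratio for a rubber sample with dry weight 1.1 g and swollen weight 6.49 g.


Q = W_swollen / W_dry
Q = 6.49 / 1.1
Q = 5.9

Q = 5.9


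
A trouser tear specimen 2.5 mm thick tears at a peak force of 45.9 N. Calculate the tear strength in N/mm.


Tear strength = force / thickness
= 45.9 / 2.5
= 18.36 N/mm

18.36 N/mm


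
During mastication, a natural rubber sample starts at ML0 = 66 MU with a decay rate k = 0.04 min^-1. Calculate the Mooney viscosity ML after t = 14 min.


ML = ML0 * exp(-k * t)
ML = 66 * exp(-0.04 * 14)
ML = 66 * 0.5712
ML = 37.7 MU

37.7 MU


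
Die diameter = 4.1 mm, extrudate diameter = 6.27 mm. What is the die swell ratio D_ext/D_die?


Die swell ratio = D_extrudate / D_die
= 6.27 / 4.1
= 1.529

Die swell = 1.529


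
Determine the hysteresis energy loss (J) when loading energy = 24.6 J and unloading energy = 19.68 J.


Hysteresis loss = loading - unloading
= 24.6 - 19.68
= 4.92 J

4.92 J


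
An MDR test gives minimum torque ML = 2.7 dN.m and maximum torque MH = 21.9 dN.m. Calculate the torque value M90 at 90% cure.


M90 = ML + 0.9 * (MH - ML)
M90 = 2.7 + 0.9 * (21.9 - 2.7)
M90 = 2.7 + 0.9 * 19.2
M90 = 19.98 dN.m

19.98 dN.m


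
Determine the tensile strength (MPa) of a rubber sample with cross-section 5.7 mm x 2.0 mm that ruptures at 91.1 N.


Area = width * thickness = 5.7 * 2.0 = 11.4 mm^2
TS = force / area = 91.1 / 11.4 = 7.99 MPa

7.99 MPa


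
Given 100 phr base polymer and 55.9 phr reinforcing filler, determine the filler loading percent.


Filler % = filler / (rubber + filler) * 100
= 55.9 / (100 + 55.9) * 100
= 55.9 / 155.9 * 100
= 35.86%

35.86%


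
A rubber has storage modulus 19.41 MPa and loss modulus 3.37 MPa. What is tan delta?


tan delta = E'' / E'
= 3.37 / 19.41
= 0.1736

tan delta = 0.1736


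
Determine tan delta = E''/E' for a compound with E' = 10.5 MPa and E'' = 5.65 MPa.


tan delta = E'' / E'
= 5.65 / 10.5
= 0.5381

tan delta = 0.5381


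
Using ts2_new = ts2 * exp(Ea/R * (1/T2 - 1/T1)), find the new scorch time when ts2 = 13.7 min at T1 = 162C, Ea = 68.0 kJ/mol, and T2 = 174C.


Convert temperatures: T1 = 162 + 273.15 = 435.15 K, T2 = 174 + 273.15 = 447.15 K
ts2_new = 13.7 * exp(68000 / 8.314 * (1/447.15 - 1/435.15))
1/T2 - 1/T1 = -6.1672e-05
ts2_new = 8.27 min

8.27 min


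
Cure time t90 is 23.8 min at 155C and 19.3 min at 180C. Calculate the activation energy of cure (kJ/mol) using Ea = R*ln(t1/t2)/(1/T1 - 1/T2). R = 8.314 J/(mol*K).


T1 = 428.15 K, T2 = 453.15 K
1/T1 - 1/T2 = 1.2886e-04
ln(t1/t2) = ln(23.8/19.3) = 0.2096
Ea = 8.314 * 0.2096 / 1.2886e-04 = 13522.5559 J/mol
Ea = 13.52 kJ/mol

13.52 kJ/mol


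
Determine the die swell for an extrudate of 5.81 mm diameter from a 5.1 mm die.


Die swell ratio = D_extrudate / D_die
= 5.81 / 5.1
= 1.139

Die swell = 1.139


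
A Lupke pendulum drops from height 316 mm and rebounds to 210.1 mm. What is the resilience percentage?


Resilience = h_rebound / h_drop * 100
= 210.1 / 316 * 100
= 66.5%

66.5%


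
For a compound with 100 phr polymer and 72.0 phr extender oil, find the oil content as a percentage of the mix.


Oil % = oil / (100 + oil) * 100
= 72.0 / (100 + 72.0) * 100
= 72.0 / 172.0 * 100
= 41.86%

41.86%


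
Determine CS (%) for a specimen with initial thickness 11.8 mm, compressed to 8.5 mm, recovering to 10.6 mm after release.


CS = (t0 - recovered) / (t0 - ts) * 100
= (11.8 - 10.6) / (11.8 - 8.5) * 100
= 1.2 / 3.3 * 100
= 36.4%

36.4%


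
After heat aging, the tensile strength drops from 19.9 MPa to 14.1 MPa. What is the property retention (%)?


Retention = aged / original * 100
= 14.1 / 19.9 * 100
= 70.9%

70.9%


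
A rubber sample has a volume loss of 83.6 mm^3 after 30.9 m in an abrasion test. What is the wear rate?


Rate = volume_loss / distance
= 83.6 / 30.9
= 2.706 mm^3/m

2.706 mm^3/m


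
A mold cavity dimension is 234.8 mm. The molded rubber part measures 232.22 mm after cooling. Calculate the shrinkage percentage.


Shrinkage = (mold - part) / mold * 100
= (234.8 - 232.22) / 234.8 * 100
= 2.58 / 234.8 * 100
= 1.1%

1.1%


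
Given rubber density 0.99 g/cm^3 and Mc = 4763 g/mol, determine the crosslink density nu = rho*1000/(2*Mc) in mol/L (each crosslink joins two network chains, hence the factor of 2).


nu = rho * 1000 / (2 * Mc)
nu = 0.99 * 1000 / (2 * 4763)
nu = 990.0 / 9526
nu = 0.1039 mol/L

0.1039 mol/L


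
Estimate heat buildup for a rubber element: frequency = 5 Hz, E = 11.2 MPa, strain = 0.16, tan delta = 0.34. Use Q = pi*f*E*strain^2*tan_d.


Q = pi * f * E * strain^2 * tan_d
= pi * 5 * 11.2 * 0.16^2 * 0.34
= pi * 5 * 11.2 * 0.0256 * 0.34
= 1.5313

Q = 1.5313


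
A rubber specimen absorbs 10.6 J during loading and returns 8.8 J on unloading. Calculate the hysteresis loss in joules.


Hysteresis loss = loading - unloading
= 10.6 - 8.8
= 1.8 J

1.8 J


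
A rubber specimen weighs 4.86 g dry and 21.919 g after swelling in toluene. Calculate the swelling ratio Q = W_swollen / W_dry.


Q = W_swollen / W_dry
Q = 21.919 / 4.86
Q = 4.51

Q = 4.51


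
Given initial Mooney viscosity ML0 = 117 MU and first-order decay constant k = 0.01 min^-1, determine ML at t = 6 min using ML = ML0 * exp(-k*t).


ML = ML0 * exp(-k * t)
ML = 117 * exp(-0.01 * 6)
ML = 117 * 0.9418
ML = 110.19 MU

110.19 MU


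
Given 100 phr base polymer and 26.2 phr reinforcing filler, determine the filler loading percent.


Filler % = filler / (rubber + filler) * 100
= 26.2 / (100 + 26.2) * 100
= 26.2 / 126.2 * 100
= 20.76%

20.76%


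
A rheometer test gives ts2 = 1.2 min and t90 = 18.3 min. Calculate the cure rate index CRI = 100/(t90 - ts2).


CRI = 100 / (t90 - ts2)
= 100 / (18.3 - 1.2)
= 100 / 17.1
= 5.85 min^-1

5.85 min^-1


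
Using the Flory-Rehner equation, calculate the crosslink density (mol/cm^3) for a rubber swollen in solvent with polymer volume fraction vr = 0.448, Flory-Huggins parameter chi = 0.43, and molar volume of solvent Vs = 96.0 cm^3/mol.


ln(1 - vr) = ln(1 - 0.448) = -0.5942
Numerator = -((-0.5942) + 0.448 + 0.43 * 0.448^2) = 0.0599
Denominator = 96.0 * (0.448^(1/3) - 0.448/2) = 51.9526
nu = 0.0599 / 51.9526 = 0.0012 mol/cm^3

0.0012 mol/cm^3


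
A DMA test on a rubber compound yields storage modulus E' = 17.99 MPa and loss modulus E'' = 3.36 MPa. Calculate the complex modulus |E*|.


|E*| = sqrt(E'^2 + E''^2)
= sqrt(17.99^2 + 3.36^2)
= sqrt(323.6401 + 11.2896)
= 18.301 MPa

18.301 MPa


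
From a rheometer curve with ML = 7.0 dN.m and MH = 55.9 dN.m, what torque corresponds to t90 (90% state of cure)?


M90 = ML + 0.9 * (MH - ML)
M90 = 7.0 + 0.9 * (55.9 - 7.0)
M90 = 7.0 + 0.9 * 48.9
M90 = 51.01 dN.m

51.01 dN.m


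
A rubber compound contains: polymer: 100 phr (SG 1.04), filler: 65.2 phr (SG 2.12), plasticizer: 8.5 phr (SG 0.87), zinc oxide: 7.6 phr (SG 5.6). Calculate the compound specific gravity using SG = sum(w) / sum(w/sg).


Sum of weights = 181.3
Volume contributions:
  polymer: 100/1.04 = 96.1538
  filler: 65.2/2.12 = 30.7547
  plasticizer: 8.5/0.87 = 9.7701
  zinc oxide: 7.6/5.6 = 1.3571
Sum of volumes = 138.0358
SG = 181.3 / 138.0358 = 1.313

SG = 1.313


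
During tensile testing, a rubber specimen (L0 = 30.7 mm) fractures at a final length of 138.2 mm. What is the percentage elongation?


Elongation = (Lf - L0) / L0 * 100
= (138.2 - 30.7) / 30.7 * 100
= 107.5 / 30.7 * 100
= 350.2%

350.2%


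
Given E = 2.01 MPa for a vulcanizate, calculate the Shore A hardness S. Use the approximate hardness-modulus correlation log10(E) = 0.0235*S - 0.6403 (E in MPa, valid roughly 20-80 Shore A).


log10(E) = 0.0235*S - 0.6403  =>  S = (log10(E) + 0.6403) / 0.0235
log10(2.01) = 0.303196
S = (0.303196 + 0.6403) / 0.0235 = 0.943496 / 0.0235
S = 40.1

Shore A = 40.1


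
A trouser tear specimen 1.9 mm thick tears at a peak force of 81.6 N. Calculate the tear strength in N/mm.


Tear strength = force / thickness
= 81.6 / 1.9
= 42.95 N/mm

42.95 N/mm


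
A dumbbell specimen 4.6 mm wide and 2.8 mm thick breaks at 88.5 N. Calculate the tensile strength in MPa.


Area = width * thickness = 4.6 * 2.8 = 12.88 mm^2
TS = force / area = 88.5 / 12.88 = 6.87 MPa

6.87 MPa


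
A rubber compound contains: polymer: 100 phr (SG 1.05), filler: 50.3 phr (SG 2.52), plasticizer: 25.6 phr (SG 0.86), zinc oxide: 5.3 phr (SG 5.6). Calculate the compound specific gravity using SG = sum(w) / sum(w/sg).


Sum of weights = 181.2
Volume contributions:
  polymer: 100/1.05 = 95.2381
  filler: 50.3/2.52 = 19.9603
  plasticizer: 25.6/0.86 = 29.7674
  zinc oxide: 5.3/5.6 = 0.9464
Sum of volumes = 145.9123
SG = 181.2 / 145.9123 = 1.242

SG = 1.242


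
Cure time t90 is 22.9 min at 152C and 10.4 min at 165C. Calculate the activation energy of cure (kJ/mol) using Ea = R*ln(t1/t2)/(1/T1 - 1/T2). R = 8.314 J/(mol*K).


T1 = 425.15 K, T2 = 438.15 K
1/T1 - 1/T2 = 6.9788e-05
ln(t1/t2) = ln(22.9/10.4) = 0.7893
Ea = 8.314 * 0.7893 / 6.9788e-05 = 94035.2935 J/mol
Ea = 94.04 kJ/mol

94.04 kJ/mol


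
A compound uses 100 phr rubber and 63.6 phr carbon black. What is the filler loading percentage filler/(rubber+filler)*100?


Filler % = filler / (rubber + filler) * 100
= 63.6 / (100 + 63.6) * 100
= 63.6 / 163.6 * 100
= 38.88%

38.88%


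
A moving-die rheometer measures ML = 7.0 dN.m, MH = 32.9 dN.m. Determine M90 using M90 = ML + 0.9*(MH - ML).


M90 = ML + 0.9 * (MH - ML)
M90 = 7.0 + 0.9 * (32.9 - 7.0)
M90 = 7.0 + 0.9 * 25.9
M90 = 30.31 dN.m

30.31 dN.m


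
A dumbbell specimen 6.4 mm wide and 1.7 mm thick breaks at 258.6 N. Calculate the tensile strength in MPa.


Area = width * thickness = 6.4 * 1.7 = 10.88 mm^2
TS = force / area = 258.6 / 10.88 = 23.77 MPa

23.77 MPa


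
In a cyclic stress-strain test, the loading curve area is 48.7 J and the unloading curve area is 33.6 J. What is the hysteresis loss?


Hysteresis loss = loading - unloading
= 48.7 - 33.6
= 15.1 J

15.1 J


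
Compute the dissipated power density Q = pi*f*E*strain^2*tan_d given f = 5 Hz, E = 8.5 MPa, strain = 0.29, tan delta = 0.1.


Q = pi * f * E * strain^2 * tan_d
= pi * 5 * 8.5 * 0.29^2 * 0.1
= pi * 5 * 8.5 * 0.0841 * 0.1
= 1.1229

Q = 1.1229


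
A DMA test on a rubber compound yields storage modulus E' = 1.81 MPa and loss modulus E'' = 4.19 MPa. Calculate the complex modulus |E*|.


|E*| = sqrt(E'^2 + E''^2)
= sqrt(1.81^2 + 4.19^2)
= sqrt(3.2761 + 17.5561)
= 4.564 MPa

4.564 MPa


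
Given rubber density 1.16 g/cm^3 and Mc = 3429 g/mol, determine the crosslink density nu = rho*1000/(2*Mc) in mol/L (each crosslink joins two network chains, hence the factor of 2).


nu = rho * 1000 / (2 * Mc)
nu = 1.16 * 1000 / (2 * 3429)
nu = 1160.0 / 6858
nu = 0.1691 mol/L

0.1691 mol/L


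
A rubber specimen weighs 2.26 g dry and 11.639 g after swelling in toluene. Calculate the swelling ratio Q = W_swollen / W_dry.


Q = W_swollen / W_dry
Q = 11.639 / 2.26
Q = 5.15

Q = 5.15


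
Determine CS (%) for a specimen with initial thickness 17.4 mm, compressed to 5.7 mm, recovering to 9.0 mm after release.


CS = (t0 - recovered) / (t0 - ts) * 100
= (17.4 - 9.0) / (17.4 - 5.7) * 100
= 8.4 / 11.7 * 100
= 71.8%

71.8%


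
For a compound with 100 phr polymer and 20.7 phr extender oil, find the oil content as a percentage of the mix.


Oil % = oil / (100 + oil) * 100
= 20.7 / (100 + 20.7) * 100
= 20.7 / 120.7 * 100
= 17.15%

17.15%


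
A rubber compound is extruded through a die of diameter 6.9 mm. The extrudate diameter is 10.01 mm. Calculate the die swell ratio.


Die swell ratio = D_extrudate / D_die
= 10.01 / 6.9
= 1.451

Die swell = 1.451


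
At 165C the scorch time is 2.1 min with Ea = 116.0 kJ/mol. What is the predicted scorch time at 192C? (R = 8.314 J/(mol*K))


Convert temperatures: T1 = 165 + 273.15 = 438.15 K, T2 = 192 + 273.15 = 465.15 K
ts2_new = 2.1 * exp(116000 / 8.314 * (1/465.15 - 1/438.15))
1/T2 - 1/T1 = -1.3248e-04
ts2_new = 0.33 min

0.33 min


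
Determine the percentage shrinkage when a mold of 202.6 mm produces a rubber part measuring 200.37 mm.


Shrinkage = (mold - part) / mold * 100
= (202.6 - 200.37) / 202.6 * 100
= 2.23 / 202.6 * 100
= 1.1%

1.1%


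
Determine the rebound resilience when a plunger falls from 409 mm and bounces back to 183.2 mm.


Resilience = h_rebound / h_drop * 100
= 183.2 / 409 * 100
= 44.8%

44.8%


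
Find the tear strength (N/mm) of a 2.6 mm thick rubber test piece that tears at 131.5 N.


Tear strength = force / thickness
= 131.5 / 2.6
= 50.58 N/mm

50.58 N/mm


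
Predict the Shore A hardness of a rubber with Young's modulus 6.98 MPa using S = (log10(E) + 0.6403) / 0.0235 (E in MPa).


log10(E) = 0.0235*S - 0.6403  =>  S = (log10(E) + 0.6403) / 0.0235
log10(6.98) = 0.843855
S = (0.843855 + 0.6403) / 0.0235 = 1.484155 / 0.0235
S = 63.2

Shore A = 63.2


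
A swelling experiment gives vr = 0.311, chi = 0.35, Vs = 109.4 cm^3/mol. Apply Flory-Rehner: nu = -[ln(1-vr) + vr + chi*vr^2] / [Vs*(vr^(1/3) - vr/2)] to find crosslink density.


ln(1 - vr) = ln(1 - 0.311) = -0.3725
Numerator = -((-0.3725) + 0.311 + 0.35 * 0.311^2) = 0.0277
Denominator = 109.4 * (0.311^(1/3) - 0.311/2) = 57.1086
nu = 0.0277 / 57.1086 = 4.8437e-04 mol/cm^3

4.8437e-04 mol/cm^3


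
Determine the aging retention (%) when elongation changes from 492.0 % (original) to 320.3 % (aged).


Retention = aged / original * 100
= 320.3 / 492.0 * 100
= 65.1%

65.1%


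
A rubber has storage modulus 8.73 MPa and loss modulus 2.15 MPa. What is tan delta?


tan delta = E'' / E'
= 2.15 / 8.73
= 0.2463

tan delta = 0.2463


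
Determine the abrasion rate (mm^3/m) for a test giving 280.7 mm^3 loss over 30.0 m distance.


Rate = volume_loss / distance
= 280.7 / 30.0
= 9.357 mm^3/m

9.357 mm^3/m


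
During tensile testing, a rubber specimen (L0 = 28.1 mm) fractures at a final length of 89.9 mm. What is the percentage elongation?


Elongation = (Lf - L0) / L0 * 100
= (89.9 - 28.1) / 28.1 * 100
= 61.8 / 28.1 * 100
= 219.9%

219.9%


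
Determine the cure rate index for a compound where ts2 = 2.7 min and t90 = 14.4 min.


CRI = 100 / (t90 - ts2)
= 100 / (14.4 - 2.7)
= 100 / 11.7
= 8.55 min^-1

8.55 min^-1


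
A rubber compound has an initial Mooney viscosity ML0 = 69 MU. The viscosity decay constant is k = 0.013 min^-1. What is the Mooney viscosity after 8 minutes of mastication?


ML = ML0 * exp(-k * t)
ML = 69 * exp(-0.013 * 8)
ML = 69 * 0.9012
ML = 62.18 MU

62.18 MU


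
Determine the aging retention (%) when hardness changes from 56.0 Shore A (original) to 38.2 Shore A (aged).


Retention = aged / original * 100
= 38.2 / 56.0 * 100
= 68.2%

68.2%


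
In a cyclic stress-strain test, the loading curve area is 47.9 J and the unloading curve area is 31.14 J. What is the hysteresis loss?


Hysteresis loss = loading - unloading
= 47.9 - 31.14
= 16.76 J

16.76 J


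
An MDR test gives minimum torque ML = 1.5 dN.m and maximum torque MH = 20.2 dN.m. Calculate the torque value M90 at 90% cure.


M90 = ML + 0.9 * (MH - ML)
M90 = 1.5 + 0.9 * (20.2 - 1.5)
M90 = 1.5 + 0.9 * 18.7
M90 = 18.33 dN.m

18.33 dN.m


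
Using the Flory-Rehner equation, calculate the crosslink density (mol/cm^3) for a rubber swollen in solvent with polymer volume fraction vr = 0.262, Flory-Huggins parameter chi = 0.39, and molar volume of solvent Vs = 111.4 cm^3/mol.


ln(1 - vr) = ln(1 - 0.262) = -0.3038
Numerator = -((-0.3038) + 0.262 + 0.39 * 0.262^2) = 0.0150
Denominator = 111.4 * (0.262^(1/3) - 0.262/2) = 56.6895
nu = 0.0150 / 56.6895 = 2.6531e-04 mol/cm^3

2.6531e-04 mol/cm^3


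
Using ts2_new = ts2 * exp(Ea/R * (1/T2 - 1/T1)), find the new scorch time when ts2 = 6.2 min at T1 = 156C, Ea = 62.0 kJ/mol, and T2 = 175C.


Convert temperatures: T1 = 156 + 273.15 = 429.15 K, T2 = 175 + 273.15 = 448.15 K
ts2_new = 6.2 * exp(62000 / 8.314 * (1/448.15 - 1/429.15))
1/T2 - 1/T1 = -9.8792e-05
ts2_new = 2.97 min

2.97 min


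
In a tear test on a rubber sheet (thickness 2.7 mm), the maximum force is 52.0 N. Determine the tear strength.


Tear strength = force / thickness
= 52.0 / 2.7
= 19.26 N/mm

19.26 N/mm


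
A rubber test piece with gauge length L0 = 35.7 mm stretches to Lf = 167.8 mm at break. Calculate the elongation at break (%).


Elongation = (Lf - L0) / L0 * 100
= (167.8 - 35.7) / 35.7 * 100
= 132.1 / 35.7 * 100
= 370.0%

370.0%


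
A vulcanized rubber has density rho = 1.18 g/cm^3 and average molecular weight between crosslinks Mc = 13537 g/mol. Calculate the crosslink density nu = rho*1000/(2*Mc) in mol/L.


nu = rho * 1000 / (2 * Mc)
nu = 1.18 * 1000 / (2 * 13537)
nu = 1180.0 / 27074
nu = 0.0436 mol/L

0.0436 mol/L


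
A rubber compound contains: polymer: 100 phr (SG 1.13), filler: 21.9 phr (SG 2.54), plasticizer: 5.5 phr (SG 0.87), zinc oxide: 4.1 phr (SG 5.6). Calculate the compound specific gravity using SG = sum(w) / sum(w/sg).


Sum of weights = 131.5
Volume contributions:
  polymer: 100/1.13 = 88.4956
  filler: 21.9/2.54 = 8.6220
  plasticizer: 5.5/0.87 = 6.3218
  zinc oxide: 4.1/5.6 = 0.7321
Sum of volumes = 104.1716
SG = 131.5 / 104.1716 = 1.262

SG = 1.262


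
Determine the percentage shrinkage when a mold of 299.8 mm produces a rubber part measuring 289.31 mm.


Shrinkage = (mold - part) / mold * 100
= (299.8 - 289.31) / 299.8 * 100
= 10.49 / 299.8 * 100
= 3.5%

3.5%


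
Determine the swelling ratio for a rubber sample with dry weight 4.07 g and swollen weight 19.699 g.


Q = W_swollen / W_dry
Q = 19.699 / 4.07
Q = 4.84

Q = 4.84


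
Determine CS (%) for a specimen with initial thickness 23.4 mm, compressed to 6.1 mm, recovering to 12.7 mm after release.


CS = (t0 - recovered) / (t0 - ts) * 100
= (23.4 - 12.7) / (23.4 - 6.1) * 100
= 10.7 / 17.3 * 100
= 61.8%

61.8%


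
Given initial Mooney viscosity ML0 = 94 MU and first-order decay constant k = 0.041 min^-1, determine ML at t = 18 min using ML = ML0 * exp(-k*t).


ML = ML0 * exp(-k * t)
ML = 94 * exp(-0.041 * 18)
ML = 94 * 0.4781
ML = 44.94 MU

44.94 MU


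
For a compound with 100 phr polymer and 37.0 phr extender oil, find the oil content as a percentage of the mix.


Oil % = oil / (100 + oil) * 100
= 37.0 / (100 + 37.0) * 100
= 37.0 / 137.0 * 100
= 27.01%

27.01%


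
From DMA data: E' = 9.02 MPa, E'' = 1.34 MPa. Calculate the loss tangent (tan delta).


tan delta = E'' / E'
= 1.34 / 9.02
= 0.1486

tan delta = 0.1486


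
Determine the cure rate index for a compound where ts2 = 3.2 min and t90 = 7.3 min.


CRI = 100 / (t90 - ts2)
= 100 / (7.3 - 3.2)
= 100 / 4.1
= 24.39 min^-1

24.39 min^-1


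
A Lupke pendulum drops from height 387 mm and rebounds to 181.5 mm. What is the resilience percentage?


Resilience = h_rebound / h_drop * 100
= 181.5 / 387 * 100
= 46.9%

46.9%


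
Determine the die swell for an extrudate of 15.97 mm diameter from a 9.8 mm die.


Die swell ratio = D_extrudate / D_die
= 15.97 / 9.8
= 1.63

Die swell = 1.63


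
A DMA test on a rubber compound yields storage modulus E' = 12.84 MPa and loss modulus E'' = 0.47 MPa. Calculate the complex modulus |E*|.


|E*| = sqrt(E'^2 + E''^2)
= sqrt(12.84^2 + 0.47^2)
= sqrt(164.8656 + 0.2209)
= 12.849 MPa

12.849 MPa


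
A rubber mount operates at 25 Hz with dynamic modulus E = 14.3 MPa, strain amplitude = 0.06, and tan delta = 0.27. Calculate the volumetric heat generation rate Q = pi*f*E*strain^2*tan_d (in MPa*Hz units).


Q = pi * f * E * strain^2 * tan_d
= pi * 25 * 14.3 * 0.06^2 * 0.27
= pi * 25 * 14.3 * 0.0036 * 0.27
= 1.0917

Q = 1.0917


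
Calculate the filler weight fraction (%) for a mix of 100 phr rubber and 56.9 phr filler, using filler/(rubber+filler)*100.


Filler % = filler / (rubber + filler) * 100
= 56.9 / (100 + 56.9) * 100
= 56.9 / 156.9 * 100
= 36.27%

36.27%


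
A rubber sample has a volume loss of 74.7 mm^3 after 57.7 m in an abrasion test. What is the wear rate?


Rate = volume_loss / distance
= 74.7 / 57.7
= 1.295 mm^3/m

1.295 mm^3/m


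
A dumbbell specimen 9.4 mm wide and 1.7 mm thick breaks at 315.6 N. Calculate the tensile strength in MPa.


Area = width * thickness = 9.4 * 1.7 = 15.98 mm^2
TS = force / area = 315.6 / 15.98 = 19.75 MPa

19.75 MPa


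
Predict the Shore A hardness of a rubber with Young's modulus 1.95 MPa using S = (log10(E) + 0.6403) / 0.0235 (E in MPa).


log10(E) = 0.0235*S - 0.6403  =>  S = (log10(E) + 0.6403) / 0.0235
log10(1.95) = 0.290035
S = (0.290035 + 0.6403) / 0.0235 = 0.930335 / 0.0235
S = 39.6

Shore A = 39.6


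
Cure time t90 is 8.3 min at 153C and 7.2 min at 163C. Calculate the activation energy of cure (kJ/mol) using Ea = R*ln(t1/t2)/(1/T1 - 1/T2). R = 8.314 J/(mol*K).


T1 = 426.15 K, T2 = 436.15 K
1/T1 - 1/T2 = 5.3802e-05
ln(t1/t2) = ln(8.3/7.2) = 0.1422
Ea = 8.314 * 0.1422 / 5.3802e-05 = 21970.0004 J/mol
Ea = 21.97 kJ/mol

21.97 kJ/mol


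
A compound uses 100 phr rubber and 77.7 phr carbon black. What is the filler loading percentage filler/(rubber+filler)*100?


Filler % = filler / (rubber + filler) * 100
= 77.7 / (100 + 77.7) * 100
= 77.7 / 177.7 * 100
= 43.73%

43.73%


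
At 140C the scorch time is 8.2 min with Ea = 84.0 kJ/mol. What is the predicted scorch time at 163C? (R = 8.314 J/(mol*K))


Convert temperatures: T1 = 140 + 273.15 = 413.15 K, T2 = 163 + 273.15 = 436.15 K
ts2_new = 8.2 * exp(84000 / 8.314 * (1/436.15 - 1/413.15))
1/T2 - 1/T1 = -1.2764e-04
ts2_new = 2.26 min

2.26 min


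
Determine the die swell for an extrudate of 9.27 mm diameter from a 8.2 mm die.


Die swell ratio = D_extrudate / D_die
= 9.27 / 8.2
= 1.13

Die swell = 1.13


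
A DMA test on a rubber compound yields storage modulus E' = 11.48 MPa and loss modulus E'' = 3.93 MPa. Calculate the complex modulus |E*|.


|E*| = sqrt(E'^2 + E''^2)
= sqrt(11.48^2 + 3.93^2)
= sqrt(131.7904 + 15.4449)
= 12.134 MPa

12.134 MPa


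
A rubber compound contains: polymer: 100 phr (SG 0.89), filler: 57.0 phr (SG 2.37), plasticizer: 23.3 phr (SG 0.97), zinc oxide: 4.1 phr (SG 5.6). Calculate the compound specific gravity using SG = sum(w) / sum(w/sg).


Sum of weights = 184.4
Volume contributions:
  polymer: 100/0.89 = 112.3596
  filler: 57.0/2.37 = 24.0506
  plasticizer: 23.3/0.97 = 24.0206
  zinc oxide: 4.1/5.6 = 0.7321
Sum of volumes = 161.1629
SG = 184.4 / 161.1629 = 1.144

SG = 1.144


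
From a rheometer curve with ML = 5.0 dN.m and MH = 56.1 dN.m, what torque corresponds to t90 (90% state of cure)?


M90 = ML + 0.9 * (MH - ML)
M90 = 5.0 + 0.9 * (56.1 - 5.0)
M90 = 5.0 + 0.9 * 51.1
M90 = 50.99 dN.m

50.99 dN.m
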